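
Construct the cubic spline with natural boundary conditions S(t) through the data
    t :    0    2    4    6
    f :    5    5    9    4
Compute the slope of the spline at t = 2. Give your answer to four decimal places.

Write M_i for S''(x_i). With h_i = 2, 2, 2 and divided differences Δ_i = 0, 2, -5/2, the continuity of S' gives the tridiagonal system
  2·M_0 + 8·M_1 + 2·M_2 = 6(Δ_1 - Δ_0) = 12
  2·M_1 + 8·M_2 + 2·M_3 = 6(Δ_2 - Δ_1) = -27
Natural end conditions: M_0 = M_3 = 0.
Hence M_0 = 0, M_1 = 5/2, M_2 = -4, M_3 = 0.
On [2, 4], S'(t) = b_1 + 2c_1·(t - 2) + 3d_1·(t - 2)² with b_1 = Δ_1 - h_1(2M_1 + M_2)/6 = 5/3, c_1 = M_1/2 = 5/4, d_1 = (M_2 - M_1)/(6h_1) = -13/24. So S'(2) = 5/3.

1.6667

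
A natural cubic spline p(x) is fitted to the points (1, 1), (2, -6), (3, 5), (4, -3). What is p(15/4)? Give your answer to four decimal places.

Put m_i = p'' at the i-th knot. Here h = (1, 1, 1) and Δ = (-7, 11, -8), so the interior equations h_(i-1)·m_(i-1) + 2(h_(i-1)+h_i)·m_i + h_i·m_(i+1) = 6(Δ_i − Δ_(i-1)) read
  1·m_0 + 4·m_1 + 1·m_2 = 6(Δ_1 - Δ_0) = 108
  1·m_1 + 4·m_2 + 1·m_3 = 6(Δ_2 - Δ_1) = -114
Natural end conditions: m_0 = m_3 = 0.
Solving the tridiagonal system: m_0 = 0, m_1 = 182/5, m_2 = -188/5, m_3 = 0.
On [3, 4], p(x) = 5 + 68/15·(x - 3) - 94/5·(x - 3)² + 94/15·(x - 3)³.
With (x - 3) = 3/4: p(15/4) = 15/32.

0.4688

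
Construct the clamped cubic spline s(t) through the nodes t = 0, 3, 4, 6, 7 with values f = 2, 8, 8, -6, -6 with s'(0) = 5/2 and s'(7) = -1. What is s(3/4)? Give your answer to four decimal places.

3.7366

Put M_i = s'' at the i-th knot. Here h = (3, 1, 2, 1) and Δ = (2, 0, -7, 0), so the interior equations h_(i-1)·M_(i-1) + 2(h_(i-1)+h_i)·M_i + h_i·M_(i+1) = 6(Δ_i − Δ_(i-1)) read
  3·M_0 + 8·M_1 + 1·M_2 = 6(Δ_1 - Δ_0) = -12
  1·M_1 + 6·M_2 + 2·M_3 = 6(Δ_2 - Δ_1) = -42
  2·M_2 + 6·M_3 + 1·M_4 = 6(Δ_3 - Δ_2) = 42
Clamped end conditions give two more equations: 2h_0·M_0 + h_0·M_1 = 6(Δ_0 - s'(0)) = -3 and h_3·M_3 + 2h_3·M_4 = 6(s'(7) - Δ_3) = -6.
Solving the tridiagonal system: M_0 = -133/244, M_1 = 11/122, M_2 = -2705/244, M_3 = 745/61, M_4 = -1111/122.
On [0, 3], s(t) = 2 + 5/2·t - 133/488·t² + 155/4392·t³.
With t = 3/4: s(3/4) = 116701/31232.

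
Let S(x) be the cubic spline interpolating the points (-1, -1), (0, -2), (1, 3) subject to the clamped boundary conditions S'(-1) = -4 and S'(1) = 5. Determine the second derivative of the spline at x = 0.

9

Write M_i for S''(x_i). With h_i = 1, 1 and divided differences Δ_i = -1, 5, the continuity of S' gives the tridiagonal system
  1·M_0 + 4·M_1 + 1·M_2 = 6(Δ_1 - Δ_0) = 36
Clamped end conditions give two more equations: 2h_0·M_0 + h_0·M_1 = 6(Δ_0 - S'(-1)) = 18 and h_1·M_1 + 2h_1·M_2 = 6(S'(1) - Δ_1) = 0.
Solving: M_0 = 9/2, M_1 = 9, M_2 = -9/2.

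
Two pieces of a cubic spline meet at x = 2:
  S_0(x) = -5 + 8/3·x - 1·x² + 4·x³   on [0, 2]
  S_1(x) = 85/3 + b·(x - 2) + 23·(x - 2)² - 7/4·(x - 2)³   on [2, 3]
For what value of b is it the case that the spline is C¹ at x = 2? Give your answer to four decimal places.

46.6667

S_0'(x) = 8/3 - 2·x + 12·x², so S_0'(2) = 140/3. On the right, S_1'(2) = b, so b = 140/3.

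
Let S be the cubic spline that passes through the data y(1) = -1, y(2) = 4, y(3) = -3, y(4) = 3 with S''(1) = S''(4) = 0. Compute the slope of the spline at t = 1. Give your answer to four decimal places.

With σ_i denoting the second derivative at x_i, h_i = 1, 1, 1, and Δ_i = (y_(i+1) − y_i)/h_i = 5, -7, 6:
  1·σ_0 + 4·σ_1 + 1·σ_2 = 6(Δ_1 - Δ_0) = -72
  1·σ_1 + 4·σ_2 + 1·σ_3 = 6(Δ_2 - Δ_1) = 78
Natural end conditions: σ_0 = σ_3 = 0.
Solving: σ_0 = 0, σ_1 = -122/5, σ_2 = 128/5, σ_3 = 0.
On [1, 2], S'(t) = b_0 + 2c_0·(t - 1) + 3d_0·(t - 1)² with b_0 = Δ_0 - h_0(2σ_0 + σ_1)/6 = 136/15, c_0 = σ_0/2 = 0, d_0 = (σ_1 - σ_0)/(6h_0) = -61/15. So S'(1) = 136/15.

9.0667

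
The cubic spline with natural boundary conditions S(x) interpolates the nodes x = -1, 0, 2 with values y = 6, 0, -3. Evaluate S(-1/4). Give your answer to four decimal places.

Put m_i = S'' at the i-th knot. Here h = (1, 2) and Δ = (-6, -3/2), so the interior equations h_(i-1)·m_(i-1) + 2(h_(i-1)+h_i)·m_i + h_i·m_(i+1) = 6(Δ_i − Δ_(i-1)) read
  1·m_0 + 6·m_1 + 2·m_2 = 6(Δ_1 - Δ_0) = 27
Natural end conditions: m_0 = m_2 = 0.
Hence m_0 = 0, m_1 = 9/2, m_2 = 0.
On [-1, 0], S(x) = 6 - 27/4·(x + 1) + 0·(x + 1)² + 3/4·(x + 1)³.
With (x + 1) = 3/4: S(-1/4) = 321/256.

1.2539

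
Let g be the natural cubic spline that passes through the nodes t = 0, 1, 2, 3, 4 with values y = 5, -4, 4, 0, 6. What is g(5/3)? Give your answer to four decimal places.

1.6614

With σ_i denoting the second derivative at x_i, h_i = 1, 1, 1, 1, and Δ_i = (y_(i+1) − y_i)/h_i = -9, 8, -4, 6:
  1·σ_0 + 4·σ_1 + 1·σ_2 = 6(Δ_1 - Δ_0) = 102
  1·σ_1 + 4·σ_2 + 1·σ_3 = 6(Δ_2 - Δ_1) = -72
  1·σ_2 + 4·σ_3 + 1·σ_4 = 6(Δ_3 - Δ_2) = 60
Natural end conditions: σ_0 = σ_4 = 0.
Solving: σ_0 = 0, σ_1 = 939/28, σ_2 = -225/7, σ_3 = 645/28, σ_4 = 0.
On [1, 2], g(t) = -4 + 61/28·(t - 1) + 939/56·(t - 1)² - 613/56·(t - 1)³.
With (t - 1) = 2/3: g(5/3) = 314/189.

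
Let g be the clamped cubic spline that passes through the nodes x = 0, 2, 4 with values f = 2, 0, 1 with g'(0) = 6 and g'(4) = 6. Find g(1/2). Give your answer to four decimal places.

3.6914

With M_i denoting the second derivative at x_i, h_i = 2, 2, and Δ_i = (y_(i+1) − y_i)/h_i = -1, 1/2:
  2·M_0 + 8·M_1 + 2·M_2 = 6(Δ_1 - Δ_0) = 9
Clamped end conditions give two more equations: 2h_0·M_0 + h_0·M_1 = 6(Δ_0 - g'(0)) = -42 and h_1·M_1 + 2h_1·M_2 = 6(g'(4) - Δ_1) = 33.
Solving the tridiagonal system: M_0 = -93/8, M_1 = 9/4, M_2 = 57/8.
On [0, 2], g(x) = 2 + 6·x - 93/16·x² + 37/32·x³.
With x = 1/2: g(1/2) = 945/256.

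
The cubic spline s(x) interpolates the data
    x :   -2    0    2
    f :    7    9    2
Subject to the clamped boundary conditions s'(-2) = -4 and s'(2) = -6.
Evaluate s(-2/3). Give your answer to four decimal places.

7.7037

Put M_i = s'' at the i-th knot. Here h = (2, 2) and Δ = (1, -7/2), so the interior equations h_(i-1)·M_(i-1) + 2(h_(i-1)+h_i)·M_i + h_i·M_(i+1) = 6(Δ_i − Δ_(i-1)) read
  2·M_0 + 8·M_1 + 2·M_2 = 6(Δ_1 - Δ_0) = -27
Clamped end conditions give two more equations: 2h_0·M_0 + h_0·M_1 = 6(Δ_0 - s'(-2)) = 30 and h_1·M_1 + 2h_1·M_2 = 6(s'(2) - Δ_1) = -15.
Solving: M_0 = 83/8, M_1 = -23/4, M_2 = -7/8.
On [-2, 0], s(x) = 7 - 4·(x + 2) + 83/16·(x + 2)² - 43/32·(x + 2)³.
With (x + 2) = 4/3: s(-2/3) = 208/27.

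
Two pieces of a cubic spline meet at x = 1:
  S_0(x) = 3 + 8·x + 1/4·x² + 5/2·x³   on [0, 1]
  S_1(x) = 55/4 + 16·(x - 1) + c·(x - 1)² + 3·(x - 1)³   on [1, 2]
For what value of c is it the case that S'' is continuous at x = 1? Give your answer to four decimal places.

7.7500

S_0''(x) = 1/2 + 15·x, so S_0''(1) = 31/2. On the right, S_1''(1) = 2c, so c = 31/4.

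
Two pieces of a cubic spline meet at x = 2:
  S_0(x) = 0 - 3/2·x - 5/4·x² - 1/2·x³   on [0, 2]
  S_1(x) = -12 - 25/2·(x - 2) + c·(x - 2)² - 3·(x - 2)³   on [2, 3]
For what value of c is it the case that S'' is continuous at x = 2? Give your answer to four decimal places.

-4.2500

S_0''(x) = -5/2 - 3·x, so S_0''(2) = -17/2. On the right, S_1''(2) = 2c, so c = -17/4.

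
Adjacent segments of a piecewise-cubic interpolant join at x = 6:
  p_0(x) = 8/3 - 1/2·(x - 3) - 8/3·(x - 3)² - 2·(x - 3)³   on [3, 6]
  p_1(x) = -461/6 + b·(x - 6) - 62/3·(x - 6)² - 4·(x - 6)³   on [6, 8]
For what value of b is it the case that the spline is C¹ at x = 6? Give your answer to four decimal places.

p_0'(x) = -1/2 - 16/3·(x - 3) - 6·(x - 3)², so p_0'(6) = -141/2. On the right, p_1'(6) = b, so b = -141/2.

-70.5000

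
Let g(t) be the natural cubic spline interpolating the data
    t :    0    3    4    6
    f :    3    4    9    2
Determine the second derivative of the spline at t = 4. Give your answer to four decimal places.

-9.2766

Let m_i = g''(x_i). Step sizes h_i = 3, 1, 2; slopes of the chords Δ_i = (y_(i+1) - y_i)/h_i = 1/3, 5, -7/2.
  3·m_0 + 8·m_1 + 1·m_2 = 6(Δ_1 - Δ_0) = 28
  1·m_1 + 6·m_2 + 2·m_3 = 6(Δ_2 - Δ_1) = -51
Natural end conditions: m_0 = m_3 = 0.
Solving: m_0 = 0, m_1 = 219/47, m_2 = -436/47, m_3 = 0.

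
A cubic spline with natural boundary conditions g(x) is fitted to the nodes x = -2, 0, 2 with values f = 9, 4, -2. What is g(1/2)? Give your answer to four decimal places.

With σ_i denoting the second derivative at x_i, h_i = 2, 2, and Δ_i = (y_(i+1) − y_i)/h_i = -5/2, -3:
  2·σ_0 + 8·σ_1 + 2·σ_2 = 6(Δ_1 - Δ_0) = -3
Natural end conditions: σ_0 = σ_2 = 0.
Solving the tridiagonal system: σ_0 = 0, σ_1 = -3/8, σ_2 = 0.
On [0, 2], g(x) = 4 - 11/4·x - 3/16·x² + 1/32·x³.
With x = 1/2: g(1/2) = 661/256.

2.5820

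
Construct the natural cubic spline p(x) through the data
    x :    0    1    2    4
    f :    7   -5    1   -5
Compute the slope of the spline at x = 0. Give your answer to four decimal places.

Write σ_i for p''(x_i). With h_i = 1, 1, 2 and divided differences Δ_i = -12, 6, -3, the continuity of p' gives the tridiagonal system
  1·σ_0 + 4·σ_1 + 1·σ_2 = 6(Δ_1 - Δ_0) = 108
  1·σ_1 + 6·σ_2 + 2·σ_3 = 6(Δ_2 - Δ_1) = -54
Natural end conditions: σ_0 = σ_3 = 0.
Solving: σ_0 = 0, σ_1 = 702/23, σ_2 = -324/23, σ_3 = 0.
On [0, 1], p'(x) = b_0 + 2c_0·x + 3d_0·x² with b_0 = Δ_0 - h_0(2σ_0 + σ_1)/6 = -393/23, c_0 = σ_0/2 = 0, d_0 = (σ_1 - σ_0)/(6h_0) = 117/23. So p'(0) = -393/23.

-17.0870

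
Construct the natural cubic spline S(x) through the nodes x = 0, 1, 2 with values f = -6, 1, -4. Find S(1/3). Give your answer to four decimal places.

-2.7778

With M_i denoting the second derivative at x_i, h_i = 1, 1, and Δ_i = (y_(i+1) − y_i)/h_i = 7, -5:
  1·M_0 + 4·M_1 + 1·M_2 = 6(Δ_1 - Δ_0) = -72
Natural end conditions: M_0 = M_2 = 0.
Forward elimination and back-substitution give M_0 = 0, M_1 = -18, M_2 = 0.
On [0, 1], S(x) = -6 + 10·x + 0·x² - 3·x³.
With x = 1/3: S(1/3) = -25/9.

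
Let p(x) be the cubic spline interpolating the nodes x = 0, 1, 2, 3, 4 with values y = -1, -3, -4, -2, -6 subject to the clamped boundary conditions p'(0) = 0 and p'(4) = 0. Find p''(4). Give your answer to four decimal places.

20.0357

With σ_i denoting the second derivative at x_i, h_i = 1, 1, 1, 1, and Δ_i = (y_(i+1) − y_i)/h_i = -2, -1, 2, -4:
  1·σ_0 + 4·σ_1 + 1·σ_2 = 6(Δ_1 - Δ_0) = 6
  1·σ_1 + 4·σ_2 + 1·σ_3 = 6(Δ_2 - Δ_1) = 18
  1·σ_2 + 4·σ_3 + 1·σ_4 = 6(Δ_3 - Δ_2) = -36
Clamped end conditions give two more equations: 2h_0·σ_0 + h_0·σ_1 = 6(Δ_0 - p'(0)) = -12 and h_3·σ_3 + 2h_3·σ_4 = 6(p'(4) - Δ_3) = 24.
Solving the tridiagonal system: σ_0 = -183/28, σ_1 = 15/14, σ_2 = 33/4, σ_3 = -225/14, σ_4 = 561/28.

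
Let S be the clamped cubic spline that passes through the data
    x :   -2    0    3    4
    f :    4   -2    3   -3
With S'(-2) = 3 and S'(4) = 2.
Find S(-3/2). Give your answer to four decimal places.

Let m_i = S''(x_i). Step sizes h_i = 2, 3, 1; slopes of the chords Δ_i = (y_(i+1) - y_i)/h_i = -3, 5/3, -6.
  2·m_0 + 10·m_1 + 3·m_2 = 6(Δ_1 - Δ_0) = 28
  3·m_1 + 8·m_2 + 1·m_3 = 6(Δ_2 - Δ_1) = -46
Clamped end conditions give two more equations: 2h_0·m_0 + h_0·m_1 = 6(Δ_0 - S'(-2)) = -36 and h_2·m_2 + 2h_2·m_3 = 6(S'(4) - Δ_2) = 48.
Solving the tridiagonal system: m_0 = -536/39, m_1 = 370/39, m_2 = -512/39, m_3 = 1192/39.
On [-2, 0], S(x) = 4 + 3·(x + 2) - 268/39·(x + 2)² + 151/78·(x + 2)³.
With (x + 2) = 1/2: S(-3/2) = 837/208.

4.0240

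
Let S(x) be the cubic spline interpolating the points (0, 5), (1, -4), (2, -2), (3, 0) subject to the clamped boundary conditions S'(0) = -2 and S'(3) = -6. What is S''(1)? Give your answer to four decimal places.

With M_i denoting the second derivative at x_i, h_i = 1, 1, 1, and Δ_i = (y_(i+1) − y_i)/h_i = -9, 2, 2:
  1·M_0 + 4·M_1 + 1·M_2 = 6(Δ_1 - Δ_0) = 66
  1·M_1 + 4·M_2 + 1·M_3 = 6(Δ_2 - Δ_1) = 0
Clamped end conditions give two more equations: 2h_0·M_0 + h_0·M_1 = 6(Δ_0 - S'(0)) = -42 and h_2·M_2 + 2h_2·M_3 = 6(S'(3) - Δ_2) = -48.
Hence M_0 = -502/15, M_1 = 374/15, M_2 = -4/15, M_3 = -358/15.

24.9333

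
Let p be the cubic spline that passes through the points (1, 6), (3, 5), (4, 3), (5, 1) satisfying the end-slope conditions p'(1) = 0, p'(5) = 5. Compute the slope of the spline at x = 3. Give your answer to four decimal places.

Put M_i = p'' at the i-th knot. Here h = (2, 1, 1) and Δ = (-1/2, -2, -2), so the interior equations h_(i-1)·M_(i-1) + 2(h_(i-1)+h_i)·M_i + h_i·M_(i+1) = 6(Δ_i − Δ_(i-1)) read
  2·M_0 + 6·M_1 + 1·M_2 = 6(Δ_1 - Δ_0) = -9
  1·M_1 + 4·M_2 + 1·M_3 = 6(Δ_2 - Δ_1) = 0
Clamped end conditions give two more equations: 2h_0·M_0 + h_0·M_1 = 6(Δ_0 - p'(1)) = -3 and h_2·M_2 + 2h_2·M_3 = 6(p'(5) - Δ_2) = 42.
Solving the tridiagonal system: M_0 = -13/22, M_1 = -7/22, M_2 = -65/11, M_3 = 527/22.
On [3, 4], p'(x) = b_1 + 2c_1·(x - 3) + 3d_1·(x - 3)² with b_1 = Δ_1 - h_1(2M_1 + M_2)/6 = -10/11, c_1 = M_1/2 = -7/44, d_1 = (M_2 - M_1)/(6h_1) = -41/44. So p'(3) = -10/11.

-0.9091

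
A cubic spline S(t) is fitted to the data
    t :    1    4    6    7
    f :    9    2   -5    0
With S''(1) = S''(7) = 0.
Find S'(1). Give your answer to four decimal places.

-1.0476

Write σ_i for S''(x_i). With h_i = 3, 2, 1 and divided differences Δ_i = -7/3, -7/2, 5, the continuity of S' gives the tridiagonal system
  3·σ_0 + 10·σ_1 + 2·σ_2 = 6(Δ_1 - Δ_0) = -7
  2·σ_1 + 6·σ_2 + 1·σ_3 = 6(Δ_2 - Δ_1) = 51
Natural end conditions: σ_0 = σ_3 = 0.
Solving: σ_0 = 0, σ_1 = -18/7, σ_2 = 131/14, σ_3 = 0.
On [1, 4], S'(t) = b_0 + 2c_0·(t - 1) + 3d_0·(t - 1)² with b_0 = Δ_0 - h_0(2σ_0 + σ_1)/6 = -22/21, c_0 = σ_0/2 = 0, d_0 = (σ_1 - σ_0)/(6h_0) = -1/7. So S'(1) = -22/21.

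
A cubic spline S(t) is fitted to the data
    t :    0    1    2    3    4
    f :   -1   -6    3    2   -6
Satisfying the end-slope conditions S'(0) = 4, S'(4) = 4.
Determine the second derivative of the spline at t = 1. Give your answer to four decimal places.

With σ_i denoting the second derivative at x_i, h_i = 1, 1, 1, 1, and Δ_i = (y_(i+1) − y_i)/h_i = -5, 9, -1, -8:
  1·σ_0 + 4·σ_1 + 1·σ_2 = 6(Δ_1 - Δ_0) = 84
  1·σ_1 + 4·σ_2 + 1·σ_3 = 6(Δ_2 - Δ_1) = -60
  1·σ_2 + 4·σ_3 + 1·σ_4 = 6(Δ_3 - Δ_2) = -42
Clamped end conditions give two more equations: 2h_0·σ_0 + h_0·σ_1 = 6(Δ_0 - S'(0)) = -54 and h_3·σ_3 + 2h_3·σ_4 = 6(S'(4) - Δ_3) = 72.
Solving the tridiagonal system: σ_0 = -183/4, σ_1 = 75/2, σ_2 = -81/4, σ_3 = -33/2, σ_4 = 177/4.

37.5000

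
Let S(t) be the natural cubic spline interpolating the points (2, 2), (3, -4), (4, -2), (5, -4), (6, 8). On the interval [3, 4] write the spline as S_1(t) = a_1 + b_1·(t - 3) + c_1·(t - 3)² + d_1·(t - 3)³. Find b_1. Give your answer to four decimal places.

Write M_i for S''(x_i). With h_i = 1, 1, 1, 1 and divided differences Δ_i = -6, 2, -2, 12, the continuity of S' gives the tridiagonal system
  1·M_0 + 4·M_1 + 1·M_2 = 6(Δ_1 - Δ_0) = 48
  1·M_1 + 4·M_2 + 1·M_3 = 6(Δ_2 - Δ_1) = -24
  1·M_2 + 4·M_3 + 1·M_4 = 6(Δ_3 - Δ_2) = 84
Natural end conditions: M_0 = M_4 = 0.
Solving: M_0 = 0, M_1 = 225/14, M_2 = -114/7, M_3 = 351/14, M_4 = 0.
On [3, 4], with S_1(t) = a_1 + b_1·(t - 3) + c_1·(t - 3)² + d_1·(t - 3)³: c_1 = M_1/2 = 225/28, d_1 = (M_2 - M_1)/(6h_1) = -151/28, b_1 = Δ_1 - h_1(2M_1 + M_2)/6 = -9/14.

-0.6429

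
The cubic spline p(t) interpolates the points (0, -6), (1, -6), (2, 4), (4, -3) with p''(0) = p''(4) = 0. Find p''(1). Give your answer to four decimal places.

19.1739

Put M_i = p'' at the i-th knot. Here h = (1, 1, 2) and Δ = (0, 10, -7/2), so the interior equations h_(i-1)·M_(i-1) + 2(h_(i-1)+h_i)·M_i + h_i·M_(i+1) = 6(Δ_i − Δ_(i-1)) read
  1·M_0 + 4·M_1 + 1·M_2 = 6(Δ_1 - Δ_0) = 60
  1·M_1 + 6·M_2 + 2·M_3 = 6(Δ_2 - Δ_1) = -81
Natural end conditions: M_0 = M_3 = 0.
Solving: M_0 = 0, M_1 = 441/23, M_2 = -384/23, M_3 = 0.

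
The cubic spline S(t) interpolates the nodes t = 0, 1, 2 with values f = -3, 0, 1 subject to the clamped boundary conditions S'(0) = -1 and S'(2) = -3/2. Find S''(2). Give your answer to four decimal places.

With M_i denoting the second derivative at x_i, h_i = 1, 1, and Δ_i = (y_(i+1) − y_i)/h_i = 3, 1:
  1·M_0 + 4·M_1 + 1·M_2 = 6(Δ_1 - Δ_0) = -12
Clamped end conditions give two more equations: 2h_0·M_0 + h_0·M_1 = 6(Δ_0 - S'(0)) = 24 and h_1·M_1 + 2h_1·M_2 = 6(S'(2) - Δ_1) = -15.
Solving: M_0 = 59/4, M_1 = -11/2, M_2 = -19/4.

-4.7500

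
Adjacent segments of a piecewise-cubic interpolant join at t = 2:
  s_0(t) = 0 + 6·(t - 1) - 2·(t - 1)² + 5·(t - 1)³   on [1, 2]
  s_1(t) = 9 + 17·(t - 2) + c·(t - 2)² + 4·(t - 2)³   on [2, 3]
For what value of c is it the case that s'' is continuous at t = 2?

s_0''(t) = -4 + 30·(t - 1), so s_0''(2) = 26. On the right, s_1''(2) = 2c, so c = 13.

13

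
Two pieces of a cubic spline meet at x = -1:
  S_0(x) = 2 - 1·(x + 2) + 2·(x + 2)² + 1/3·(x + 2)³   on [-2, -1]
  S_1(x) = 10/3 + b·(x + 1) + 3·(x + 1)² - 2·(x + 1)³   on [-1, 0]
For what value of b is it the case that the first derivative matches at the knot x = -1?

4

S_0'(x) = -1 + 4·(x + 2) + 1·(x + 2)², so S_0'(-1) = 4. On the right, S_1'(-1) = b, so b = 4.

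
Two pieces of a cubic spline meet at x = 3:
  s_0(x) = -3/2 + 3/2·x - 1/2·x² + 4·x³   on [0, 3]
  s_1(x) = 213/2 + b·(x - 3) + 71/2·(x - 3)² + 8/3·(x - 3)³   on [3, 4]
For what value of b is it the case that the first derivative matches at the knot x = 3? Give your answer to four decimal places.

s_0'(x) = 3/2 - 1·x + 12·x², so s_0'(3) = 213/2. On the right, s_1'(3) = b, so b = 213/2.

106.5000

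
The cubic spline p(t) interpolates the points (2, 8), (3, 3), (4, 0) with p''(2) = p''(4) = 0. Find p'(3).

Put M_i = p'' at the i-th knot. Here h = (1, 1) and Δ = (-5, -3), so the interior equations h_(i-1)·M_(i-1) + 2(h_(i-1)+h_i)·M_i + h_i·M_(i+1) = 6(Δ_i − Δ_(i-1)) read
  1·M_0 + 4·M_1 + 1·M_2 = 6(Δ_1 - Δ_0) = 12
Natural end conditions: M_0 = M_2 = 0.
Solving: M_0 = 0, M_1 = 3, M_2 = 0.
On [3, 4], p'(t) = b_1 + 2c_1·(t - 3) + 3d_1·(t - 3)² with b_1 = Δ_1 - h_1(2M_1 + M_2)/6 = -4, c_1 = M_1/2 = 3/2, d_1 = (M_2 - M_1)/(6h_1) = -1/2. So p'(3) = -4.

-4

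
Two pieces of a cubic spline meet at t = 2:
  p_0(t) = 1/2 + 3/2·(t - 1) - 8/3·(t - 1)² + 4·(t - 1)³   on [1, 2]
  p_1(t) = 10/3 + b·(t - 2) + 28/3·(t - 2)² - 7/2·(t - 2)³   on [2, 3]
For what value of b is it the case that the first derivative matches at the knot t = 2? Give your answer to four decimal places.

p_0'(t) = 3/2 - 16/3·(t - 1) + 12·(t - 1)², so p_0'(2) = 49/6. On the right, p_1'(2) = b, so b = 49/6.

8.1667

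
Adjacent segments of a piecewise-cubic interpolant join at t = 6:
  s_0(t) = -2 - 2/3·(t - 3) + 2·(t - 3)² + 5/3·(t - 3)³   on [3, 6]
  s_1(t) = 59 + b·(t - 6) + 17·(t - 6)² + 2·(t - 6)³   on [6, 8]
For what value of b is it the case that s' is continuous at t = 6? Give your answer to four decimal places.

s_0'(t) = -2/3 + 4·(t - 3) + 5·(t - 3)², so s_0'(6) = 169/3. On the right, s_1'(6) = b, so b = 169/3.

56.3333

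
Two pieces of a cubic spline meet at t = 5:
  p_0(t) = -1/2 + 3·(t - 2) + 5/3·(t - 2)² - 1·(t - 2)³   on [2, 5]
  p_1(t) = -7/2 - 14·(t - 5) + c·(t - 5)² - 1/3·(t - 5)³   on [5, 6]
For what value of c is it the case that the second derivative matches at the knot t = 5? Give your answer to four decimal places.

-7.3333

p_0''(t) = 10/3 - 6·(t - 2), so p_0''(5) = -44/3. On the right, p_1''(5) = 2c, so c = -22/3.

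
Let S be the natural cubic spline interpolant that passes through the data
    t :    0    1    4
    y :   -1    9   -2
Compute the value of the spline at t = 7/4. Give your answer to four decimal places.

11.2949

Put σ_i = S'' at the i-th knot. Here h = (1, 3) and Δ = (10, -11/3), so the interior equations h_(i-1)·σ_(i-1) + 2(h_(i-1)+h_i)·σ_i + h_i·σ_(i+1) = 6(Δ_i − Δ_(i-1)) read
  1·σ_0 + 8·σ_1 + 3·σ_2 = 6(Δ_1 - Δ_0) = -82
Natural end conditions: σ_0 = σ_2 = 0.
Forward elimination and back-substitution give σ_0 = 0, σ_1 = -41/4, σ_2 = 0.
On [1, 4], S(t) = 9 + 79/12·(t - 1) - 41/8·(t - 1)² + 41/72·(t - 1)³.
With (t - 1) = 3/4: S(7/4) = 5783/512.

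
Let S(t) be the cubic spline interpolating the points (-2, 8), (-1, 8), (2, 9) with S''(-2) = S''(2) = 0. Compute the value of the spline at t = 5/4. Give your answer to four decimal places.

Let M_i = S''(x_i). Step sizes h_i = 1, 3; slopes of the chords Δ_i = (y_(i+1) - y_i)/h_i = 0, 1/3.
  1·M_0 + 8·M_1 + 3·M_2 = 6(Δ_1 - Δ_0) = 2
Natural end conditions: M_0 = M_2 = 0.
Forward elimination and back-substitution give M_0 = 0, M_1 = 1/4, M_2 = 0.
On [-1, 2], S(t) = 8 + 1/12·(t + 1) + 1/8·(t + 1)² - 1/72·(t + 1)³.
With (t + 1) = 9/4: S(5/4) = 4435/512.

8.6621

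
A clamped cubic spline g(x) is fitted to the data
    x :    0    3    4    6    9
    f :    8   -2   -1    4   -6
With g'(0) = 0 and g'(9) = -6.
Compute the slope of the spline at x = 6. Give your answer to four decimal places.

With M_i denoting the second derivative at x_i, h_i = 3, 1, 2, 3, and Δ_i = (y_(i+1) − y_i)/h_i = -10/3, 1, 5/2, -10/3:
  3·M_0 + 8·M_1 + 1·M_2 = 6(Δ_1 - Δ_0) = 26
  1·M_1 + 6·M_2 + 2·M_3 = 6(Δ_2 - Δ_1) = 9
  2·M_2 + 10·M_3 + 3·M_4 = 6(Δ_3 - Δ_2) = -35
Clamped end conditions give two more equations: 2h_0·M_0 + h_0·M_1 = 6(Δ_0 - g'(0)) = -20 and h_3·M_3 + 2h_3·M_4 = 6(g'(9) - Δ_3) = -16.
Hence M_0 = -787/132, M_1 = 347/66, M_2 = 241/132, M_3 = -119/33, M_4 = -19/22.
On [6, 9], g'(x) = b_3 + 2c_3·(x - 6) + 3d_3·(x - 6)² with b_3 = Δ_3 - h_3(2M_3 + M_4)/6 = 31/44, c_3 = M_3/2 = -119/66, d_3 = (M_4 - M_3)/(6h_3) = 181/1188. So g'(6) = 31/44.

0.7045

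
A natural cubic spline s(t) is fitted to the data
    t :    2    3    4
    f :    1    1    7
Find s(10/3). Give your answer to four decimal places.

2.4444

Write σ_i for s''(x_i). With h_i = 1, 1 and divided differences Δ_i = 0, 6, the continuity of s' gives the tridiagonal system
  1·σ_0 + 4·σ_1 + 1·σ_2 = 6(Δ_1 - Δ_0) = 36
Natural end conditions: σ_0 = σ_2 = 0.
Solving the tridiagonal system: σ_0 = 0, σ_1 = 9, σ_2 = 0.
On [3, 4], s(t) = 1 + 3·(t - 3) + 9/2·(t - 3)² - 3/2·(t - 3)³.
With (t - 3) = 1/3: s(10/3) = 22/9.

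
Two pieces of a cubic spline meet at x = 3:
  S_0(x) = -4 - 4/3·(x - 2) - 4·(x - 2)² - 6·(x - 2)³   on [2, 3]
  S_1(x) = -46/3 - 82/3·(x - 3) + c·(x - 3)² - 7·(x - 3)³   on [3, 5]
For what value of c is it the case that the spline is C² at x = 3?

-22

S_0''(x) = -8 - 36·(x - 2), so S_0''(3) = -44. On the right, S_1''(3) = 2c, so c = -22.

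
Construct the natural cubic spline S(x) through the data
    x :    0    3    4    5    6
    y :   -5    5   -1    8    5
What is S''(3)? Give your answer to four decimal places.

With m_i denoting the second derivative at x_i, h_i = 3, 1, 1, 1, and Δ_i = (y_(i+1) − y_i)/h_i = 10/3, -6, 9, -3:
  3·m_0 + 8·m_1 + 1·m_2 = 6(Δ_1 - Δ_0) = -56
  1·m_1 + 4·m_2 + 1·m_3 = 6(Δ_2 - Δ_1) = 90
  1·m_2 + 4·m_3 + 1·m_4 = 6(Δ_3 - Δ_2) = -72
Natural end conditions: m_0 = m_4 = 0.
Forward elimination and back-substitution give m_0 = 0, m_1 = -318/29, m_2 = 920/29, m_3 = -752/29, m_4 = 0.

-10.9655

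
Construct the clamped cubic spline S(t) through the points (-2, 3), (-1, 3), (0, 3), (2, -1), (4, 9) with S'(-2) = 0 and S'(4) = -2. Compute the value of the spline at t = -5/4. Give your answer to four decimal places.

2.9414

With σ_i denoting the second derivative at x_i, h_i = 1, 1, 2, 2, and Δ_i = (y_(i+1) − y_i)/h_i = 0, 0, -2, 5:
  1·σ_0 + 4·σ_1 + 1·σ_2 = 6(Δ_1 - Δ_0) = 0
  1·σ_1 + 6·σ_2 + 2·σ_3 = 6(Δ_2 - Δ_1) = -12
  2·σ_2 + 8·σ_3 + 2·σ_4 = 6(Δ_3 - Δ_2) = 42
Clamped end conditions give two more equations: 2h_0·σ_0 + h_0·σ_1 = 6(Δ_0 - S'(-2)) = 0 and h_3·σ_3 + 2h_3·σ_4 = 6(S'(4) - Δ_3) = -42.
Forward elimination and back-substitution give σ_0 = -5/6, σ_1 = 5/3, σ_2 = -35/6, σ_3 = 32/3, σ_4 = -95/6.
On [-2, -1], S(t) = 3 + 0·(t + 2) - 5/12·(t + 2)² + 5/12·(t + 2)³.
With (t + 2) = 3/4: S(-5/4) = 753/256.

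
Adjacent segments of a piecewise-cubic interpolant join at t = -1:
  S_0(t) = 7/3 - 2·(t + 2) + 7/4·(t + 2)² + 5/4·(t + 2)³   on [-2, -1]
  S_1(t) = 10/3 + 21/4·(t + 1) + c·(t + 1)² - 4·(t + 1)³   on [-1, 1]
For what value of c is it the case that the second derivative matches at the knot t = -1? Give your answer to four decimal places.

5.5000

S_0''(t) = 7/2 + 15/2·(t + 2), so S_0''(-1) = 11. On the right, S_1''(-1) = 2c, so c = 11/2.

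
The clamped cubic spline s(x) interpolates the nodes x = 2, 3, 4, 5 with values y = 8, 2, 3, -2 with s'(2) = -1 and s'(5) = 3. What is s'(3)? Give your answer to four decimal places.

Let M_i = s''(x_i). Step sizes h_i = 1, 1, 1; slopes of the chords Δ_i = (y_(i+1) - y_i)/h_i = -6, 1, -5.
  1·M_0 + 4·M_1 + 1·M_2 = 6(Δ_1 - Δ_0) = 42
  1·M_1 + 4·M_2 + 1·M_3 = 6(Δ_2 - Δ_1) = -36
Clamped end conditions give two more equations: 2h_0·M_0 + h_0·M_1 = 6(Δ_0 - s'(2)) = -30 and h_2·M_2 + 2h_2·M_3 = 6(s'(5) - Δ_2) = 48.
Forward elimination and back-substitution give M_0 = -398/15, M_1 = 346/15, M_2 = -356/15, M_3 = 538/15.
On [3, 4], s'(x) = b_1 + 2c_1·(x - 3) + 3d_1·(x - 3)² with b_1 = Δ_1 - h_1(2M_1 + M_2)/6 = -41/15, c_1 = M_1/2 = 173/15, d_1 = (M_2 - M_1)/(6h_1) = -39/5. So s'(3) = -41/15.

-2.7333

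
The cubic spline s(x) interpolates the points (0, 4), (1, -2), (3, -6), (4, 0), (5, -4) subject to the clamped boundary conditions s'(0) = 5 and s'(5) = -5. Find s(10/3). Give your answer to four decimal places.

-3.6117

Write M_i for s''(x_i). With h_i = 1, 2, 1, 1 and divided differences Δ_i = -6, -2, 6, -4, the continuity of s' gives the tridiagonal system
  1·M_0 + 6·M_1 + 2·M_2 = 6(Δ_1 - Δ_0) = 24
  2·M_1 + 6·M_2 + 1·M_3 = 6(Δ_2 - Δ_1) = 48
  1·M_2 + 4·M_3 + 1·M_4 = 6(Δ_3 - Δ_2) = -60
Clamped end conditions give two more equations: 2h_0·M_0 + h_0·M_1 = 6(Δ_0 - s'(0)) = -66 and h_3·M_3 + 2h_3·M_4 = 6(s'(5) - Δ_3) = -6.
Solving the tridiagonal system: M_0 = -1171/32, M_1 = 115/16, M_2 = 559/64, M_3 = -601/32, M_4 = 409/64.
On [3, 4], s(x) = -6 + 199/32·(x - 3) + 559/128·(x - 3)² - 587/128·(x - 3)³.
With (x - 3) = 1/3: s(10/3) = -6241/1728.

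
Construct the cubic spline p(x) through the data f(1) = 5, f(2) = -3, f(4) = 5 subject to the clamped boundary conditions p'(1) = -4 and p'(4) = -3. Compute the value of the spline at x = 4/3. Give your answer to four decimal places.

With M_i denoting the second derivative at x_i, h_i = 1, 2, and Δ_i = (y_(i+1) − y_i)/h_i = -8, 4:
  1·M_0 + 6·M_1 + 2·M_2 = 6(Δ_1 - Δ_0) = 72
Clamped end conditions give two more equations: 2h_0·M_0 + h_0·M_1 = 6(Δ_0 - p'(1)) = -24 and h_1·M_1 + 2h_1·M_2 = 6(p'(4) - Δ_1) = -42.
Solving the tridiagonal system: M_0 = -71/3, M_1 = 70/3, M_2 = -133/6.
On [1, 2], p(x) = 5 - 4·(x - 1) - 71/6·(x - 1)² + 47/6·(x - 1)³.
With (x - 1) = 1/3: p(4/3) = 214/81.

2.6420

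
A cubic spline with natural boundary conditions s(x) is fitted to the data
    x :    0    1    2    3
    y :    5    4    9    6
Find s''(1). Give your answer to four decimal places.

Let M_i = s''(x_i). Step sizes h_i = 1, 1, 1; slopes of the chords Δ_i = (y_(i+1) - y_i)/h_i = -1, 5, -3.
  1·M_0 + 4·M_1 + 1·M_2 = 6(Δ_1 - Δ_0) = 36
  1·M_1 + 4·M_2 + 1·M_3 = 6(Δ_2 - Δ_1) = -48
Natural end conditions: M_0 = M_3 = 0.
Forward elimination and back-substitution give M_0 = 0, M_1 = 64/5, M_2 = -76/5, M_3 = 0.

12.8000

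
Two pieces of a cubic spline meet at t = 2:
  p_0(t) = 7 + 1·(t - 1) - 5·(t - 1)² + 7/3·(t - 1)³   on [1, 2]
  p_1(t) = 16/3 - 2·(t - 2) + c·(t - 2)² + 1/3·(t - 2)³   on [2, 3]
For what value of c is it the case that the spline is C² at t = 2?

2

p_0''(t) = -10 + 14·(t - 1), so p_0''(2) = 4. On the right, p_1''(2) = 2c, so c = 2.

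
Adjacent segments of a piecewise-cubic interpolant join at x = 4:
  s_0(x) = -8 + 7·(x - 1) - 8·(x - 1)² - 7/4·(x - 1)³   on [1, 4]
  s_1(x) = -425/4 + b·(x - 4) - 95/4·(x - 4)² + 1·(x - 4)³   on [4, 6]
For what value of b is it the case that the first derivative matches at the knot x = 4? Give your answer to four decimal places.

-88.2500

s_0'(x) = 7 - 16·(x - 1) - 21/4·(x - 1)², so s_0'(4) = -353/4. On the right, s_1'(4) = b, so b = -353/4.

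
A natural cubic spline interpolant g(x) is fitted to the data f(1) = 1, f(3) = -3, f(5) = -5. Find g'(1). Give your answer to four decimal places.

Write m_i for g''(x_i). With h_i = 2, 2 and divided differences Δ_i = -2, -1, the continuity of g' gives the tridiagonal system
  2·m_0 + 8·m_1 + 2·m_2 = 6(Δ_1 - Δ_0) = 6
Natural end conditions: m_0 = m_2 = 0.
Hence m_0 = 0, m_1 = 3/4, m_2 = 0.
On [1, 3], g'(x) = b_0 + 2c_0·(x - 1) + 3d_0·(x - 1)² with b_0 = Δ_0 - h_0(2m_0 + m_1)/6 = -9/4, c_0 = m_0/2 = 0, d_0 = (m_1 - m_0)/(6h_0) = 1/16. So g'(1) = -9/4.

-2.2500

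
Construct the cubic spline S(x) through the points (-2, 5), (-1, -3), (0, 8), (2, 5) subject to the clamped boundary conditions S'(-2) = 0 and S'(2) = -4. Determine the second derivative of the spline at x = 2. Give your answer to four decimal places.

7.5909

Let M_i = S''(x_i). Step sizes h_i = 1, 1, 2; slopes of the chords Δ_i = (y_(i+1) - y_i)/h_i = -8, 11, -3/2.
  1·M_0 + 4·M_1 + 1·M_2 = 6(Δ_1 - Δ_0) = 114
  1·M_1 + 6·M_2 + 2·M_3 = 6(Δ_2 - Δ_1) = -75
Clamped end conditions give two more equations: 2h_0·M_0 + h_0·M_1 = 6(Δ_0 - S'(-2)) = -48 and h_2·M_2 + 2h_2·M_3 = 6(S'(2) - Δ_2) = -15.
Hence M_0 = -1033/22, M_1 = 505/11, M_2 = -499/22, M_3 = 167/22.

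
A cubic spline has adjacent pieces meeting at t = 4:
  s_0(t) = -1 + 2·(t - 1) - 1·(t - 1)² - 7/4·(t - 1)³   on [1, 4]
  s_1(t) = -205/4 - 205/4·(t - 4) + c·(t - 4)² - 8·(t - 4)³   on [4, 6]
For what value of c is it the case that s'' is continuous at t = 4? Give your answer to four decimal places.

-16.7500

s_0''(t) = -2 - 21/2·(t - 1), so s_0''(4) = -67/2. On the right, s_1''(4) = 2c, so c = -67/4.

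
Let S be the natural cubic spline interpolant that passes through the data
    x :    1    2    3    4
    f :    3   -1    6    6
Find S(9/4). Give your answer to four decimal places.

0.2438

Put σ_i = S'' at the i-th knot. Here h = (1, 1, 1) and Δ = (-4, 7, 0), so the interior equations h_(i-1)·σ_(i-1) + 2(h_(i-1)+h_i)·σ_i + h_i·σ_(i+1) = 6(Δ_i − Δ_(i-1)) read
  1·σ_0 + 4·σ_1 + 1·σ_2 = 6(Δ_1 - Δ_0) = 66
  1·σ_1 + 4·σ_2 + 1·σ_3 = 6(Δ_2 - Δ_1) = -42
Natural end conditions: σ_0 = σ_3 = 0.
Solving the tridiagonal system: σ_0 = 0, σ_1 = 102/5, σ_2 = -78/5, σ_3 = 0.
On [2, 3], S(x) = -1 + 14/5·(x - 2) + 51/5·(x - 2)² - 6·(x - 2)³.
With (x - 2) = 1/4: S(9/4) = 39/160.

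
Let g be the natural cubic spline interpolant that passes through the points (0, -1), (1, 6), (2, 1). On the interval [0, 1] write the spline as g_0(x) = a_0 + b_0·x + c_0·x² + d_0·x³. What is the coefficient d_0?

-3

Write m_i for g''(x_i). With h_i = 1, 1 and divided differences Δ_i = 7, -5, the continuity of g' gives the tridiagonal system
  1·m_0 + 4·m_1 + 1·m_2 = 6(Δ_1 - Δ_0) = -72
Natural end conditions: m_0 = m_2 = 0.
Hence m_0 = 0, m_1 = -18, m_2 = 0.
On [0, 1], with g_0(x) = a_0 + b_0·x + c_0·x² + d_0·x³: c_0 = m_0/2 = 0, d_0 = (m_1 - m_0)/(6h_0) = -3, b_0 = Δ_0 - h_0(2m_0 + m_1)/6 = 10.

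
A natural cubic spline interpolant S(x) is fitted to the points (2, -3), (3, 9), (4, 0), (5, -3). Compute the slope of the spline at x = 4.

Write m_i for S''(x_i). With h_i = 1, 1, 1 and divided differences Δ_i = 12, -9, -3, the continuity of S' gives the tridiagonal system
  1·m_0 + 4·m_1 + 1·m_2 = 6(Δ_1 - Δ_0) = -126
  1·m_1 + 4·m_2 + 1·m_3 = 6(Δ_2 - Δ_1) = 36
Natural end conditions: m_0 = m_3 = 0.
Solving the tridiagonal system: m_0 = 0, m_1 = -36, m_2 = 18, m_3 = 0.
On [4, 5], S'(x) = b_2 + 2c_2·(x - 4) + 3d_2·(x - 4)² with b_2 = Δ_2 - h_2(2m_2 + m_3)/6 = -9, c_2 = m_2/2 = 9, d_2 = (m_3 - m_2)/(6h_2) = -3. So S'(4) = -9.

-9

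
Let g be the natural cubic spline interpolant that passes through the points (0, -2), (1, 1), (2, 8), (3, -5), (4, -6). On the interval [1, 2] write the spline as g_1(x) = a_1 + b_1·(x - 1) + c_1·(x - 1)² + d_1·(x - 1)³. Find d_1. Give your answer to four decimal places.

Let M_i = g''(x_i). Step sizes h_i = 1, 1, 1, 1; slopes of the chords Δ_i = (y_(i+1) - y_i)/h_i = 3, 7, -13, -1.
  1·M_0 + 4·M_1 + 1·M_2 = 6(Δ_1 - Δ_0) = 24
  1·M_1 + 4·M_2 + 1·M_3 = 6(Δ_2 - Δ_1) = -120
  1·M_2 + 4·M_3 + 1·M_4 = 6(Δ_3 - Δ_2) = 72
Natural end conditions: M_0 = M_4 = 0.
Solving: M_0 = 0, M_1 = 114/7, M_2 = -288/7, M_3 = 198/7, M_4 = 0.
On [1, 2], with g_1(x) = a_1 + b_1·(x - 1) + c_1·(x - 1)² + d_1·(x - 1)³: c_1 = M_1/2 = 57/7, d_1 = (M_2 - M_1)/(6h_1) = -67/7, b_1 = Δ_1 - h_1(2M_1 + M_2)/6 = 59/7.

-9.5714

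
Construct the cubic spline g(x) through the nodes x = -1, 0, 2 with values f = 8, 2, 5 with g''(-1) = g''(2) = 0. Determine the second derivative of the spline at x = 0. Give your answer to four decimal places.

7.5000

Let M_i = g''(x_i). Step sizes h_i = 1, 2; slopes of the chords Δ_i = (y_(i+1) - y_i)/h_i = -6, 3/2.
  1·M_0 + 6·M_1 + 2·M_2 = 6(Δ_1 - Δ_0) = 45
Natural end conditions: M_0 = M_2 = 0.
Solving the tridiagonal system: M_0 = 0, M_1 = 15/2, M_2 = 0.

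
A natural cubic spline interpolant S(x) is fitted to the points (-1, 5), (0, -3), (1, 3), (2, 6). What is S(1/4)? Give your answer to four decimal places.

-2.3844

Write M_i for S''(x_i). With h_i = 1, 1, 1 and divided differences Δ_i = -8, 6, 3, the continuity of S' gives the tridiagonal system
  1·M_0 + 4·M_1 + 1·M_2 = 6(Δ_1 - Δ_0) = 84
  1·M_1 + 4·M_2 + 1·M_3 = 6(Δ_2 - Δ_1) = -18
Natural end conditions: M_0 = M_3 = 0.
Hence M_0 = 0, M_1 = 118/5, M_2 = -52/5, M_3 = 0.
On [0, 1], S(x) = -3 - 2/15·x + 59/5·x² - 17/3·x³.
With x = 1/4: S(1/4) = -763/320.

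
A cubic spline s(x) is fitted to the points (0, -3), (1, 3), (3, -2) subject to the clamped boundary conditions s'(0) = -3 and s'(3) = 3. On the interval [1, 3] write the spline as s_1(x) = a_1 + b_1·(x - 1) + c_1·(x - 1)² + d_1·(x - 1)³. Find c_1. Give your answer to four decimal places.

Write σ_i for s''(x_i). With h_i = 1, 2 and divided differences Δ_i = 6, -5/2, the continuity of s' gives the tridiagonal system
  1·σ_0 + 6·σ_1 + 2·σ_2 = 6(Δ_1 - Δ_0) = -51
Clamped end conditions give two more equations: 2h_0·σ_0 + h_0·σ_1 = 6(Δ_0 - s'(0)) = 54 and h_1·σ_1 + 2h_1·σ_2 = 6(s'(3) - Δ_1) = 33.
Hence σ_0 = 75/2, σ_1 = -21, σ_2 = 75/4.
On [1, 3], with s_1(x) = a_1 + b_1·(x - 1) + c_1·(x - 1)² + d_1·(x - 1)³: c_1 = σ_1/2 = -21/2, d_1 = (σ_2 - σ_1)/(6h_1) = 53/16, b_1 = Δ_1 - h_1(2σ_1 + σ_2)/6 = 21/4.

-10.5000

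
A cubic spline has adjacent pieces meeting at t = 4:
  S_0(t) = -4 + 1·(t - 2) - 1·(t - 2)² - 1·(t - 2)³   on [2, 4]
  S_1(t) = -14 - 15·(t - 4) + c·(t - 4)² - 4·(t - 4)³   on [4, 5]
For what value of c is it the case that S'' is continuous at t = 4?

-7

S_0''(t) = -2 - 6·(t - 2), so S_0''(4) = -14. On the right, S_1''(4) = 2c, so c = -7.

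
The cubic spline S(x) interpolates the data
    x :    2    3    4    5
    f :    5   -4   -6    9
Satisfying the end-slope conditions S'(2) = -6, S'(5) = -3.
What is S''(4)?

Write m_i for S''(x_i). With h_i = 1, 1, 1 and divided differences Δ_i = -9, -2, 15, the continuity of S' gives the tridiagonal system
  1·m_0 + 4·m_1 + 1·m_2 = 6(Δ_1 - Δ_0) = 42
  1·m_1 + 4·m_2 + 1·m_3 = 6(Δ_2 - Δ_1) = 102
Clamped end conditions give two more equations: 2h_0·m_0 + h_0·m_1 = 6(Δ_0 - S'(2)) = -18 and h_2·m_2 + 2h_2·m_3 = 6(S'(5) - Δ_2) = -108.
Hence m_0 = -10, m_1 = 2, m_2 = 44, m_3 = -76.

44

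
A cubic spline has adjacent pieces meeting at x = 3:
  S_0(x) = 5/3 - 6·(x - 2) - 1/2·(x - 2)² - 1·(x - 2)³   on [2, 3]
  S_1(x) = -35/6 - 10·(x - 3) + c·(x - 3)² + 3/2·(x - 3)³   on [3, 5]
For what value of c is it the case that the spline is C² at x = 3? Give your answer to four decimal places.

-3.5000

S_0''(x) = -1 - 6·(x - 2), so S_0''(3) = -7. On the right, S_1''(3) = 2c, so c = -7/2.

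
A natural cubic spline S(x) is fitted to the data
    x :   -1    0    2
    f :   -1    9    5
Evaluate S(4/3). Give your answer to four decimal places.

Put σ_i = S'' at the i-th knot. Here h = (1, 2) and Δ = (10, -2), so the interior equations h_(i-1)·σ_(i-1) + 2(h_(i-1)+h_i)·σ_i + h_i·σ_(i+1) = 6(Δ_i − Δ_(i-1)) read
  1·σ_0 + 6·σ_1 + 2·σ_2 = 6(Δ_1 - Δ_0) = -72
Natural end conditions: σ_0 = σ_2 = 0.
Solving the tridiagonal system: σ_0 = 0, σ_1 = -12, σ_2 = 0.
On [0, 2], S(x) = 9 + 6·x - 6·x² + 1·x³.
With x = 4/3: S(4/3) = 235/27.

8.7037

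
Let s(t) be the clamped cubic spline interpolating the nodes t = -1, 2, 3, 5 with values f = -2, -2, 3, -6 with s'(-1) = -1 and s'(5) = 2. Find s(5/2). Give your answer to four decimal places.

Write M_i for s''(x_i). With h_i = 3, 1, 2 and divided differences Δ_i = 0, 5, -9/2, the continuity of s' gives the tridiagonal system
  3·M_0 + 8·M_1 + 1·M_2 = 6(Δ_1 - Δ_0) = 30
  1·M_1 + 6·M_2 + 2·M_3 = 6(Δ_2 - Δ_1) = -57
Clamped end conditions give two more equations: 2h_0·M_0 + h_0·M_1 = 6(Δ_0 - s'(-1)) = 6 and h_2·M_2 + 2h_2·M_3 = 6(s'(5) - Δ_2) = 39.
Forward elimination and back-substitution give M_0 = -33/14, M_1 = 47/7, M_2 = -233/14, M_3 = 253/14.
On [2, 3], s(t) = -2 + 155/28·(t - 2) + 47/14·(t - 2)² - 109/28·(t - 2)³.
With (t - 2) = 1/2: s(5/2) = 251/224.

1.1205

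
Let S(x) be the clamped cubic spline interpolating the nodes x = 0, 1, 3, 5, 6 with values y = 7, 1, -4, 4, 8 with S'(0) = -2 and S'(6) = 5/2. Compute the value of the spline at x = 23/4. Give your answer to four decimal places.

Put M_i = S'' at the i-th knot. Here h = (1, 2, 2, 1) and Δ = (-6, -5/2, 4, 4), so the interior equations h_(i-1)·M_(i-1) + 2(h_(i-1)+h_i)·M_i + h_i·M_(i+1) = 6(Δ_i − Δ_(i-1)) read
  1·M_0 + 6·M_1 + 2·M_2 = 6(Δ_1 - Δ_0) = 21
  2·M_1 + 8·M_2 + 2·M_3 = 6(Δ_2 - Δ_1) = 39
  2·M_2 + 6·M_3 + 1·M_4 = 6(Δ_3 - Δ_2) = 0
Clamped end conditions give two more equations: 2h_0·M_0 + h_0·M_1 = 6(Δ_0 - S'(0)) = -24 and h_3·M_3 + 2h_3·M_4 = 6(S'(6) - Δ_3) = -9.
Solving the tridiagonal system: M_0 = -629/44, M_1 = 101/22, M_2 = 31/8, M_3 = -13/22, M_4 = -185/44.
On [5, 6], S(x) = 4 + 431/88·(x - 5) - 13/44·(x - 5)² - 53/88·(x - 5)³.
With (x - 5) = 3/4: S(23/4) = 40849/5632.

7.2530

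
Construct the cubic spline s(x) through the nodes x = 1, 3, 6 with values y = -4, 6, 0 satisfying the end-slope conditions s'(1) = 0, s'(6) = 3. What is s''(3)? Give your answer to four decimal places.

Write M_i for s''(x_i). With h_i = 2, 3 and divided differences Δ_i = 5, -2, the continuity of s' gives the tridiagonal system
  2·M_0 + 10·M_1 + 3·M_2 = 6(Δ_1 - Δ_0) = -42
Clamped end conditions give two more equations: 2h_0·M_0 + h_0·M_1 = 6(Δ_0 - s'(1)) = 30 and h_1·M_1 + 2h_1·M_2 = 6(s'(6) - Δ_1) = 30.
Solving the tridiagonal system: M_0 = 123/10, M_1 = -48/5, M_2 = 49/5.

-9.6000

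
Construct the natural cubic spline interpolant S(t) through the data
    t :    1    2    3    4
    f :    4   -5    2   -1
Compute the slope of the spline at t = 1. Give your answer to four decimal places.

Put M_i = S'' at the i-th knot. Here h = (1, 1, 1) and Δ = (-9, 7, -3), so the interior equations h_(i-1)·M_(i-1) + 2(h_(i-1)+h_i)·M_i + h_i·M_(i+1) = 6(Δ_i − Δ_(i-1)) read
  1·M_0 + 4·M_1 + 1·M_2 = 6(Δ_1 - Δ_0) = 96
  1·M_1 + 4·M_2 + 1·M_3 = 6(Δ_2 - Δ_1) = -60
Natural end conditions: M_0 = M_3 = 0.
Solving: M_0 = 0, M_1 = 148/5, M_2 = -112/5, M_3 = 0.
On [1, 2], S'(t) = b_0 + 2c_0·(t - 1) + 3d_0·(t - 1)² with b_0 = Δ_0 - h_0(2M_0 + M_1)/6 = -209/15, c_0 = M_0/2 = 0, d_0 = (M_1 - M_0)/(6h_0) = 74/15. So S'(1) = -209/15.

-13.9333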